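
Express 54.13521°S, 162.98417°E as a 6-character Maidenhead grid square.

RD15lu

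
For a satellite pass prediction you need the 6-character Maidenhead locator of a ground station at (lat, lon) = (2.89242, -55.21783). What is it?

GJ22jv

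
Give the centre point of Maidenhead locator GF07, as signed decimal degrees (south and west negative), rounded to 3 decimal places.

Field G=6, F=5: +6·20° lon, +5·10° lat → SW at lon -60°, lat -40°.
Square 0, 7: +0·2° lon, +7·1° lat → SW at lon -60°, lat -33°.
Cell spans 2° lon × 1° lat. Centre is SW corner plus half of each.
latitude -32.500, longitude -59.000.

-32.500, -59.000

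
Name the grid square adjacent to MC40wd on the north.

Latitude subsquare d = 3; +1 → 4 = e.
The longitude characters are unchanged.

MC40we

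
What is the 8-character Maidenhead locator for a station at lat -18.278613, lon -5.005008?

IH71lr93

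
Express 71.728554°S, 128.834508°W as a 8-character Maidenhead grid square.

CB58ng95

Add 180° to longitude and 90° to latitude: 51.16549, 18.27145.
Field: 51.16549/20 → 2 → C, 18.27145/10 → 1 → B; chars CB.
Square: 11.16549/2 → 5, 8.27145/1 → 8; chars 58.
Subsquare: 1.16549/0.0833333 → 13 → n, 0.27145/0.0416667 → 6 → g; chars ng.
Extended square: 0.08216/0.00833333 → 9, 0.02145/0.00416667 → 5; chars 95.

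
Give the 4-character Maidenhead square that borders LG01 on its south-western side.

KG90

Longitude square 0; −1 → -1, wraps to 9, carry into field.
Longitude field L = 11; −1 → 10 = K.
Latitude square 1; −1 → 0.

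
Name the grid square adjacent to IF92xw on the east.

Longitude subsquare x = 23; +1 → 24, wraps to 0 = a, carry into square.
Longitude square 9; +1 → 10, wraps to 0, carry into field.
Longitude field I = 8; +1 → 9 = J.
The latitude characters are unchanged.

JF02aw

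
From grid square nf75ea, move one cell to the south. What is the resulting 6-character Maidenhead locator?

NF74ex

Latitude subsquare a = 0; −1 → -1, wraps to 23 = x, carry into square.
Latitude square 5; −1 → 4.
The longitude characters are unchanged.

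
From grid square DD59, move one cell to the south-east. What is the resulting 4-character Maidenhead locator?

DD68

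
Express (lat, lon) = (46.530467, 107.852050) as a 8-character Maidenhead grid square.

ON36wm27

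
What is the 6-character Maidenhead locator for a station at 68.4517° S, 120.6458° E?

PC01hn

Shift to the Maidenhead origin (180°W, 90°S): lon 300.6458, lat 21.5483.
Field: lon ⌊300.6458/20⌋ = 15 → P; lat ⌊21.5483/10⌋ = 2 → C.
Square: lon ⌊0.6458/2⌋ = 0; lat ⌊1.5483/1⌋ = 1.
Subsquare: lon ⌊0.6458/0.0833333⌋ = 7 → h; lat ⌊0.5483/0.0416667⌋ = 13 → n.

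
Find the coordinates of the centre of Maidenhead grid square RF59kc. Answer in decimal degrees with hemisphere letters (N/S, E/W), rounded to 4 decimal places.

30.8958° S, 170.8750° E

Field R=17, F=5: +17·20° lon, +5·10° lat → SW at lon 160°, lat -40°.
Square 5, 9: +5·2° lon, +9·1° lat → SW at lon 170°, lat -31°.
Subsquare k=10, c=2: +10·0.0833333° lon, +2·0.0416667° lat → SW at lon 170.833°, lat -30.9167°.
Cell spans 0.0833333° lon × 0.0416667° lat. Centre is SW corner plus half of each.
latitude 30.8958° S, longitude 170.8750° E.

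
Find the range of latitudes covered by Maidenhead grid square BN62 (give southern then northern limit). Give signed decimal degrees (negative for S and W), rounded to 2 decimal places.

42.00, 43.00

Field B=1, N=13: +1·20° lon, +13·10° lat → SW at lon -160°, lat 40°.
Square 6, 2: +6·2° lon, +2·1° lat → SW at lon -148°, lat 42°.
Cell spans 2° lon × 1° lat.
south 42.00, north 43.00.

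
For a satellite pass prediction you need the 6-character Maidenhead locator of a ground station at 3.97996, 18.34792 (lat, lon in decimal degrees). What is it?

JJ93ex

Offset from 180°W / 90°S: lon 198.3479°, lat 93.9800°.
Field (20°×10°, letters A–R): 198.3479/20 → 9 → J, 93.9800/10 → 9 → J; chars JJ.
Square (2°×1°, digits 0–9): 18.3479/2 → 9, 3.9800/1 → 3; chars 93.
Subsquare (5′×2.5′, letters a–x): 0.3479/0.0833333 → 4 → e, 0.9800/0.0416667 → 23 → x; chars ex.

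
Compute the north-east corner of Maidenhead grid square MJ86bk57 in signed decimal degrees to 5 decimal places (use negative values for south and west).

6.45000, 76.13333

Field M=12, J=9: +12·20° lon, +9·10° lat → SW at lon 60°, lat 0°.
Square 8, 6: +8·2° lon, +6·1° lat → SW at lon 76°, lat 6°.
Subsquare b=1, k=10: +1·0.0833333° lon, +10·0.0416667° lat → SW at lon 76.0833°, lat 6.41667°.
Extended square 5, 7: +5·0.00833333° lon, +7·0.00416667° lat → SW at lon 76.125°, lat 6.44583°.
Cell spans 0.00833333° lon × 0.00416667° lat. NE corner is SW corner plus one full cell.
latitude 6.45000, longitude 76.13333.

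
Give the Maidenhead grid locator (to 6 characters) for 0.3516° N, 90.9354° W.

EJ40mi

Add 180° to longitude and 90° to latitude: 89.0646, 90.3516.
Field: 89.0646/20 → 4 → E, 90.3516/10 → 9 → J; chars EJ.
Square: 9.0646/2 → 4, 0.3516/1 → 0; chars 40.
Subsquare: 1.0646/0.0833333 → 12 → m, 0.3516/0.0416667 → 8 → i; chars mi.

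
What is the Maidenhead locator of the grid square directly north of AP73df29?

AP73dg20

Latitude extended square 9; +1 → 10, wraps to 0, carry into subsquare.
Latitude subsquare f = 5; +1 → 6 = g.
The longitude characters are unchanged.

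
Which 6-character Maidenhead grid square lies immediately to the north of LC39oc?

LC39od

Latitude subsquare c = 2; +1 → 3 = d.
The longitude characters are unchanged.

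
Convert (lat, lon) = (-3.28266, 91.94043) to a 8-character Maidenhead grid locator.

NI56xr22

Add 180° to longitude and 90° to latitude: 271.94043, 86.71734.
Field: 271.94043/20 → 13 → N, 86.71734/10 → 8 → I; chars NI.
Square: 11.94043/2 → 5, 6.71734/1 → 6; chars 56.
Subsquare: 1.94043/0.0833333 → 23 → x, 0.71734/0.0416667 → 17 → r; chars xr.
Extended square: 0.02376/0.00833333 → 2, 0.00901/0.00416667 → 2; chars 22.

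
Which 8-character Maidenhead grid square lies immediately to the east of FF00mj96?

Longitude extended square 9; +1 → 10, wraps to 0, carry into subsquare.
Longitude subsquare m = 12; +1 → 13 = n.
The latitude characters are unchanged.

FF00nj06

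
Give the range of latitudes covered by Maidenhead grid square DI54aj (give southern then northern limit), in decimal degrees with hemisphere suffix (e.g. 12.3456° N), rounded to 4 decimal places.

5.6250° S, 5.5833° S

Field D=3, I=8: +3·20° lon, +8·10° lat → SW at lon -120°, lat -10°.
Square 5, 4: +5·2° lon, +4·1° lat → SW at lon -110°, lat -6°.
Subsquare a=0, j=9: +0·0.0833333° lon, +9·0.0416667° lat → SW at lon -110°, lat -5.625°.
Cell spans 0.0833333° lon × 0.0416667° lat.
south 5.6250° S, north 5.5833° S.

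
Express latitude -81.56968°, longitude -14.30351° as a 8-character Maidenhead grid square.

IA28uk33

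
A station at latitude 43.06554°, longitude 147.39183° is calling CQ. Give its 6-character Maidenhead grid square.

QN33qb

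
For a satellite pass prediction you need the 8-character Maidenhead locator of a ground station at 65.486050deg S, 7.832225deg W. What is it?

Shift to the Maidenhead origin (180°W, 90°S): lon 172.16778, lat 24.51395.
Field: lon ⌊172.16778/20⌋ = 8 → I; lat ⌊24.51395/10⌋ = 2 → C.
Square: lon ⌊12.16778/2⌋ = 6; lat ⌊4.51395/1⌋ = 4.
Subsquare: lon ⌊0.16778/0.0833333⌋ = 2 → c; lat ⌊0.51395/0.0416667⌋ = 12 → m.
Extended square: lon ⌊0.00111/0.00833333⌋ = 0; lat ⌊0.01395/0.00416667⌋ = 3.

IC64cm03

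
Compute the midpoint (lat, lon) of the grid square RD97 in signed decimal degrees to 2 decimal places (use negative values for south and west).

-52.50, 179.00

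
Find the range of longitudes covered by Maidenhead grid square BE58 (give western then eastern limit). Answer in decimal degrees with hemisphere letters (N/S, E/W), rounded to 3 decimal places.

150.000° W, 148.000° W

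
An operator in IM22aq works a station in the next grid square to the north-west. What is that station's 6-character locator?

IM12xr

Longitude subsquare a = 0; −1 → -1, wraps to 23 = x, carry into square.
Longitude square 2; −1 → 1.
Latitude subsquare q = 16; +1 → 17 = r.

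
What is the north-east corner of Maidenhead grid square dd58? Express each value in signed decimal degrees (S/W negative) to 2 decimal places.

-51.00, -108.00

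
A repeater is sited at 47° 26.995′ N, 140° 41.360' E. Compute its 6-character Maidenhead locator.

QN07ik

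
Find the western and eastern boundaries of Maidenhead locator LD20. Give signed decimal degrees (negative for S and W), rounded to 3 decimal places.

44.000, 46.000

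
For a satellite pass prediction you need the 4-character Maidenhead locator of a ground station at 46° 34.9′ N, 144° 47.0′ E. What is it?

Offset from 180°W / 90°S: lon 324.78°, lat 136.58°.
Field: lon ⌊324.78/20⌋ = 16 → Q; lat ⌊136.58/10⌋ = 13 → N.
Square: lon ⌊4.78/2⌋ = 2; lat ⌊6.58/1⌋ = 6.

QN26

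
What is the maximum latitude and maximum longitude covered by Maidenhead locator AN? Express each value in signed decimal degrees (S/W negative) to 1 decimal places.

Field A=0, N=13: +0·20° lon, +13·10° lat → SW at lon -180°, lat 40°.
Cell spans 20° lon × 10° lat. NE corner is SW corner plus one full cell.
latitude 50.0, longitude -160.0.

50.0, -160.0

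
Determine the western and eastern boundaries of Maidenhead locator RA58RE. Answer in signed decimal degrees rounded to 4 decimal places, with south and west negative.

171.4167, 171.5000

Field R=17, A=0: +17·20° lon, +0·10° lat → SW at lon 160°, lat -90°.
Square 5, 8: +5·2° lon, +8·1° lat → SW at lon 170°, lat -82°.
Subsquare r=17, e=4: +17·0.0833333° lon, +4·0.0416667° lat → SW at lon 171.417°, lat -81.8333°.
Cell spans 0.0833333° lon × 0.0416667° lat.
west 171.4167, east 171.5000.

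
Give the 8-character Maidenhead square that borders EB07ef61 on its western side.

Longitude extended square 6; −1 → 5.
The latitude characters are unchanged.

EB07ef51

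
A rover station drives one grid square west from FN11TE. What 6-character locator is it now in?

FN11se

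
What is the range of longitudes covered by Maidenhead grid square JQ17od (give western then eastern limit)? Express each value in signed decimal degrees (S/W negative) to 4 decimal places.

3.1667, 3.2500

Field J=9, Q=16: +9·20° lon, +16·10° lat → SW at lon 0°, lat 70°.
Square 1, 7: +1·2° lon, +7·1° lat → SW at lon 2°, lat 77°.
Subsquare o=14, d=3: +14·0.0833333° lon, +3·0.0416667° lat → SW at lon 3.16667°, lat 77.125°.
Cell spans 0.0833333° lon × 0.0416667° lat.
west 3.1667, east 3.2500.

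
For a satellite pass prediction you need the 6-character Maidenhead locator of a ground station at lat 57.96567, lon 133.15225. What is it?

Shift to the Maidenhead origin (180°W, 90°S): lon 313.1522, lat 147.9657.
Field: lon ⌊313.1522/20⌋ = 15 → P; lat ⌊147.9657/10⌋ = 14 → O.
Square: lon ⌊13.1522/2⌋ = 6; lat ⌊7.9657/1⌋ = 7.
Subsquare: lon ⌊1.1522/0.0833333⌋ = 13 → n; lat ⌊0.9657/0.0416667⌋ = 23 → x.

PO67nx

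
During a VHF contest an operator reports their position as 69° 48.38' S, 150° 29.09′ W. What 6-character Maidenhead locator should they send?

BC40se

Offset from 180°W / 90°S: lon 29.5152°, lat 20.1937°.
Field: lon ⌊29.5152/20⌋ = 1 → B; lat ⌊20.1937/10⌋ = 2 → C.
Square: lon ⌊9.5152/2⌋ = 4; lat ⌊0.1937/1⌋ = 0.
Subsquare: lon ⌊1.5152/0.0833333⌋ = 18 → s; lat ⌊0.1937/0.0416667⌋ = 4 → e.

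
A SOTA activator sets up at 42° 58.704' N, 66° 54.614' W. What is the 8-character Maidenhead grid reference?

Shift to the Maidenhead origin (180°W, 90°S): lon 113.08977, lat 132.97840.
Field (20°×10°, letters A–R): 113.08977/20 → 5 → F, 132.97840/10 → 13 → N; chars FN.
Square (2°×1°, digits 0–9): 13.08977/2 → 6, 2.97840/1 → 2; chars 62.
Subsquare (5′×2.5′, letters a–x): 1.08977/0.0833333 → 13 → n, 0.97840/0.0416667 → 23 → x; chars nx.
Extended square (30″×15″, digits 0–9): 0.00643/0.00833333 → 0, 0.02007/0.00416667 → 4; chars 04.

FN62nx04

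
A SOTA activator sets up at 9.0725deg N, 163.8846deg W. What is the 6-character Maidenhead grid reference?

Add 180° to longitude and 90° to latitude: 16.1154, 99.0725.
Field: lon ⌊16.1154/20⌋ = 0 → A; lat ⌊99.0725/10⌋ = 9 → J.
Square: lon ⌊16.1154/2⌋ = 8; lat ⌊9.0725/1⌋ = 9.
Subsquare: lon ⌊0.1154/0.0833333⌋ = 1 → b; lat ⌊0.0725/0.0416667⌋ = 1 → b.

AJ89bb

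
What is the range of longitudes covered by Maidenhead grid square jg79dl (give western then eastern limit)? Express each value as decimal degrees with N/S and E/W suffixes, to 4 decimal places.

Field J=9, G=6: +9·20° lon, +6·10° lat → SW at lon 0°, lat -30°.
Square 7, 9: +7·2° lon, +9·1° lat → SW at lon 14°, lat -21°.
Subsquare d=3, l=11: +3·0.0833333° lon, +11·0.0416667° lat → SW at lon 14.25°, lat -20.5417°.
Cell spans 0.0833333° lon × 0.0416667° lat.
west 14.2500° E, east 14.3333° E.

14.2500° E, 14.3333° E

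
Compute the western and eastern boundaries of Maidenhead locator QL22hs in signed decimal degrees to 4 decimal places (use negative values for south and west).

144.5833, 144.6667

Field Q=16, L=11: +16·20° lon, +11·10° lat → SW at lon 140°, lat 20°.
Square 2, 2: +2·2° lon, +2·1° lat → SW at lon 144°, lat 22°.
Subsquare h=7, s=18: +7·0.0833333° lon, +18·0.0416667° lat → SW at lon 144.583°, lat 22.75°.
Cell spans 0.0833333° lon × 0.0416667° lat.
west 144.5833, east 144.6667.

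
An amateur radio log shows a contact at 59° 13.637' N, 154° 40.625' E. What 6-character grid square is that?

Offset from 180°W / 90°S: lon 334.6771°, lat 149.2273°.
Field: lon ⌊334.6771/20⌋ = 16 → Q; lat ⌊149.2273/10⌋ = 14 → O.
Square: lon ⌊14.6771/2⌋ = 7; lat ⌊9.2273/1⌋ = 9.
Subsquare: lon ⌊0.6771/0.0833333⌋ = 8 → i; lat ⌊0.2273/0.0416667⌋ = 5 → f.

QO79if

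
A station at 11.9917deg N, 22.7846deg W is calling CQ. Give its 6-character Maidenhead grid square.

Offset from 180°W / 90°S: lon 157.2154°, lat 101.9917°.
Field: 157.2154/20 → 7 → H, 101.9917/10 → 10 → K; chars HK.
Square: 17.2154/2 → 8, 1.9917/1 → 1; chars 81.
Subsquare: 1.2154/0.0833333 → 14 → o, 0.9917/0.0416667 → 23 → x; chars ox.

HK81ox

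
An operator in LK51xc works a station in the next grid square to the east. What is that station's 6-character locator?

Longitude subsquare x = 23; +1 → 24, wraps to 0 = a, carry into square.
Longitude square 5; +1 → 6.
The latitude characters are unchanged.

LK61ac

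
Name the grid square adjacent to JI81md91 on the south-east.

JI81nd00

Longitude extended square 9; +1 → 10, wraps to 0, carry into subsquare.
Longitude subsquare m = 12; +1 → 13 = n.
Latitude extended square 1; −1 → 0.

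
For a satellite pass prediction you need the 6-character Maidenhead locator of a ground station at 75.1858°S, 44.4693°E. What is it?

LB24ft

Offset from 180°W / 90°S: lon 224.4693°, lat 14.8142°.
Field: 224.4693/20 → 11 → L, 14.8142/10 → 1 → B; chars LB.
Square: 4.4693/2 → 2, 4.8142/1 → 4; chars 24.
Subsquare: 0.4693/0.0833333 → 5 → f, 0.8142/0.0416667 → 19 → t; chars ft.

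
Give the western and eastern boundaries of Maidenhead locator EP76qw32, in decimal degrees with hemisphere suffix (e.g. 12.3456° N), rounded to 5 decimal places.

84.64167° W, 84.63333° W

Field E=4, P=15: +4·20° lon, +15·10° lat → SW at lon -100°, lat 60°.
Square 7, 6: +7·2° lon, +6·1° lat → SW at lon -86°, lat 66°.
Subsquare q=16, w=22: +16·0.0833333° lon, +22·0.0416667° lat → SW at lon -84.6667°, lat 66.9167°.
Extended square 3, 2: +3·0.00833333° lon, +2·0.00416667° lat → SW at lon -84.6417°, lat 66.925°.
Cell spans 0.00833333° lon × 0.00416667° lat.
west 84.64167° W, east 84.63333° W.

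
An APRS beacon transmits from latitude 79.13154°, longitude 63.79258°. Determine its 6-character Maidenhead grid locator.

Offset from 180°W / 90°S: lon 243.7926°, lat 169.1315°.
Field: lon ⌊243.7926/20⌋ = 12 → M; lat ⌊169.1315/10⌋ = 16 → Q.
Square: lon ⌊3.7926/2⌋ = 1; lat ⌊9.1315/1⌋ = 9.
Subsquare: lon ⌊1.7926/0.0833333⌋ = 21 → v; lat ⌊0.1315/0.0416667⌋ = 3 → d.

MQ19vd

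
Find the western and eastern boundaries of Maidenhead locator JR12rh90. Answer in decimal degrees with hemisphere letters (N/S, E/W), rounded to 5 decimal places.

Field J=9, R=17: +9·20° lon, +17·10° lat → SW at lon 0°, lat 80°.
Square 1, 2: +1·2° lon, +2·1° lat → SW at lon 2°, lat 82°.
Subsquare r=17, h=7: +17·0.0833333° lon, +7·0.0416667° lat → SW at lon 3.41667°, lat 82.2917°.
Extended square 9, 0: +9·0.00833333° lon, +0·0.00416667° lat → SW at lon 3.49167°, lat 82.2917°.
Cell spans 0.00833333° lon × 0.00416667° lat.
west 3.49167° E, east 3.50000° E.

3.49167° E, 3.50000° E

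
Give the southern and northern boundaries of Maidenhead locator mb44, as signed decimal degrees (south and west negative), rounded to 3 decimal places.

Field M=12, B=1: +12·20° lon, +1·10° lat → SW at lon 60°, lat -80°.
Square 4, 4: +4·2° lon, +4·1° lat → SW at lon 68°, lat -76°.
Cell spans 2° lon × 1° lat.
south -76.000, north -75.000.

-76.000, -75.000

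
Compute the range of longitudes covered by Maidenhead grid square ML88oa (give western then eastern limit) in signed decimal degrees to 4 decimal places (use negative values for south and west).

Field M=12, L=11: +12·20° lon, +11·10° lat → SW at lon 60°, lat 20°.
Square 8, 8: +8·2° lon, +8·1° lat → SW at lon 76°, lat 28°.
Subsquare o=14, a=0: +14·0.0833333° lon, +0·0.0416667° lat → SW at lon 77.1667°, lat 28°.
Cell spans 0.0833333° lon × 0.0416667° lat.
west 77.1667, east 77.2500.

77.1667, 77.2500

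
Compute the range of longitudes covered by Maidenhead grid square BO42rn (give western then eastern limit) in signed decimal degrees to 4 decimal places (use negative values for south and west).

-150.5833, -150.5000

Field B=1, O=14: +1·20° lon, +14·10° lat → SW at lon -160°, lat 50°.
Square 4, 2: +4·2° lon, +2·1° lat → SW at lon -152°, lat 52°.
Subsquare r=17, n=13: +17·0.0833333° lon, +13·0.0416667° lat → SW at lon -150.583°, lat 52.5417°.
Cell spans 0.0833333° lon × 0.0416667° lat.
west -150.5833, east -150.5000.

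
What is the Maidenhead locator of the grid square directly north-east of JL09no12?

Longitude extended square 1; +1 → 2.
Latitude extended square 2; +1 → 3.

JL09no23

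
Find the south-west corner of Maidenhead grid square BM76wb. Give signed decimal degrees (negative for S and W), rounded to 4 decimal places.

Field B=1, M=12: +1·20° lon, +12·10° lat → SW at lon -160°, lat 30°.
Square 7, 6: +7·2° lon, +6·1° lat → SW at lon -146°, lat 36°.
Subsquare w=22, b=1: +22·0.0833333° lon, +1·0.0416667° lat → SW at lon -144.167°, lat 36.0417°.
latitude 36.0417, longitude -144.1667.

36.0417, -144.1667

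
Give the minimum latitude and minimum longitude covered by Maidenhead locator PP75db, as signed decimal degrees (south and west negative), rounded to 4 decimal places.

65.0417, 134.2500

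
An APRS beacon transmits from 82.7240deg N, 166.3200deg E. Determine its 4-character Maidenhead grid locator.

Offset from 180°W / 90°S: lon 346.32°, lat 172.72°.
Field: 346.32/20 → 17 → R, 172.72/10 → 17 → R; chars RR.
Square: 6.32/2 → 3, 2.72/1 → 2; chars 32.

RR32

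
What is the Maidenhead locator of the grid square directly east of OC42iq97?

Longitude extended square 9; +1 → 10, wraps to 0, carry into subsquare.
Longitude subsquare i = 8; +1 → 9 = j.
The latitude characters are unchanged.

OC42jq07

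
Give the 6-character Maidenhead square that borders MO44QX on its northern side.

MO45qa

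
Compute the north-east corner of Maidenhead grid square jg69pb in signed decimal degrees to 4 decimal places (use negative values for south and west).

Field J=9, G=6: +9·20° lon, +6·10° lat → SW at lon 0°, lat -30°.
Square 6, 9: +6·2° lon, +9·1° lat → SW at lon 12°, lat -21°.
Subsquare p=15, b=1: +15·0.0833333° lon, +1·0.0416667° lat → SW at lon 13.25°, lat -20.9583°.
Cell spans 0.0833333° lon × 0.0416667° lat. NE corner is SW corner plus one full cell.
latitude -20.9167, longitude 13.3333.

-20.9167, 13.3333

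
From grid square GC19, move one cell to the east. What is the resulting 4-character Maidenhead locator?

GC29

Longitude square 1; +1 → 2.
The latitude characters are unchanged.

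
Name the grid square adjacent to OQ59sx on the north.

Latitude subsquare x = 23; +1 → 24, wraps to 0 = a, carry into square.
Latitude square 9; +1 → 10, wraps to 0, carry into field.
Latitude field Q = 16; +1 → 17 = R.
The longitude characters are unchanged.

OR50sa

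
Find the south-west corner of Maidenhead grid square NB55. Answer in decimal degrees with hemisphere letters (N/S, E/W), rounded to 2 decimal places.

Field N=13, B=1: +13·20° lon, +1·10° lat → SW at lon 80°, lat -80°.
Square 5, 5: +5·2° lon, +5·1° lat → SW at lon 90°, lat -75°.
latitude 75.00° S, longitude 90.00° E.

75.00° S, 90.00° E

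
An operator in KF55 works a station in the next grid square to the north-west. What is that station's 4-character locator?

Longitude square 5; −1 → 4.
Latitude square 5; +1 → 6.

KF46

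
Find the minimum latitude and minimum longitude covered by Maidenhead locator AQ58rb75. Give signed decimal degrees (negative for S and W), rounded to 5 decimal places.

78.06250, -168.52500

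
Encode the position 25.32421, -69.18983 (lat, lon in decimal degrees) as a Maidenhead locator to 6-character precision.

FL55jh

Add 180° to longitude and 90° to latitude: 110.8102, 115.3242.
Field: lon ⌊110.8102/20⌋ = 5 → F; lat ⌊115.3242/10⌋ = 11 → L.
Square: lon ⌊10.8102/2⌋ = 5; lat ⌊5.3242/1⌋ = 5.
Subsquare: lon ⌊0.8102/0.0833333⌋ = 9 → j; lat ⌊0.3242/0.0416667⌋ = 7 → h.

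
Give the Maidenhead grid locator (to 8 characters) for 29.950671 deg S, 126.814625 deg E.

PG30jb71

Add 180° to longitude and 90° to latitude: 306.81462, 60.04933.
Field: 306.81462/20 → 15 → P, 60.04933/10 → 6 → G; chars PG.
Square: 6.81462/2 → 3, 0.04933/1 → 0; chars 30.
Subsquare: 0.81462/0.0833333 → 9 → j, 0.04933/0.0416667 → 1 → b; chars jb.
Extended square: 0.06462/0.00833333 → 7, 0.00766/0.00416667 → 1; chars 71.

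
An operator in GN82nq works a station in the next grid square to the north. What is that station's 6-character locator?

GN82nr

Latitude subsquare q = 16; +1 → 17 = r.
The longitude characters are unchanged.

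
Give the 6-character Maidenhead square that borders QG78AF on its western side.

QG68xf

Longitude subsquare a = 0; −1 → -1, wraps to 23 = x, carry into square.
Longitude square 7; −1 → 6.
The latitude characters are unchanged.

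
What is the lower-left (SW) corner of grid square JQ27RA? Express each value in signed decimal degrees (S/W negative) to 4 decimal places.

77.0000, 5.4167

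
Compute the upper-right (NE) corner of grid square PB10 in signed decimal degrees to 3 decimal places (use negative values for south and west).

Field P=15, B=1: +15·20° lon, +1·10° lat → SW at lon 120°, lat -80°.
Square 1, 0: +1·2° lon, +0·1° lat → SW at lon 122°, lat -80°.
Cell spans 2° lon × 1° lat. NE corner is SW corner plus one full cell.
latitude -79.000, longitude 124.000.

-79.000, 124.000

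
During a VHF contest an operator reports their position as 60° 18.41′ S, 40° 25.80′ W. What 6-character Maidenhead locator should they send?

GC99sq

Offset from 180°W / 90°S: lon 139.5700°, lat 29.6932°.
Field: 139.5700/20 → 6 → G, 29.6932/10 → 2 → C; chars GC.
Square: 19.5700/2 → 9, 9.6932/1 → 9; chars 99.
Subsquare: 1.5700/0.0833333 → 18 → s, 0.6932/0.0416667 → 16 → q; chars sq.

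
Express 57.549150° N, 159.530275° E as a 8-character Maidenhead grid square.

QO97sn31

Shift to the Maidenhead origin (180°W, 90°S): lon 339.53027, lat 147.54915.
Field: 339.53027/20 → 16 → Q, 147.54915/10 → 14 → O; chars QO.
Square: 19.53027/2 → 9, 7.54915/1 → 7; chars 97.
Subsquare: 1.53027/0.0833333 → 18 → s, 0.54915/0.0416667 → 13 → n; chars sn.
Extended square: 0.03027/0.00833333 → 3, 0.00748/0.00416667 → 1; chars 31.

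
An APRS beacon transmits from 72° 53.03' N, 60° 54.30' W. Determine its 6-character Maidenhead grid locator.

FQ92nv

Offset from 180°W / 90°S: lon 119.0950°, lat 162.8838°.
Field: 119.0950/20 → 5 → F, 162.8838/10 → 16 → Q; chars FQ.
Square: 19.0950/2 → 9, 2.8838/1 → 2; chars 92.
Subsquare: 1.0950/0.0833333 → 13 → n, 0.8838/0.0416667 → 21 → v; chars nv.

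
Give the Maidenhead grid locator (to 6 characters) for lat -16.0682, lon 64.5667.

MH23gw

Shift to the Maidenhead origin (180°W, 90°S): lon 244.5667, lat 73.9318.
Field (20°×10°, letters A–R): lon ⌊244.5667/20⌋ = 12 → M; lat ⌊73.9318/10⌋ = 7 → H.
Square (2°×1°, digits 0–9): lon ⌊4.5667/2⌋ = 2; lat ⌊3.9318/1⌋ = 3.
Subsquare (5′×2.5′, letters a–x): lon ⌊0.5667/0.0833333⌋ = 6 → g; lat ⌊0.9318/0.0416667⌋ = 22 → w.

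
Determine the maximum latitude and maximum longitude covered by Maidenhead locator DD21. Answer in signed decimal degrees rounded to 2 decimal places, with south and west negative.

-58.00, -114.00

Field D=3, D=3: +3·20° lon, +3·10° lat → SW at lon -120°, lat -60°.
Square 2, 1: +2·2° lon, +1·1° lat → SW at lon -116°, lat -59°.
Cell spans 2° lon × 1° lat. NE corner is SW corner plus one full cell.
latitude -58.00, longitude -114.00.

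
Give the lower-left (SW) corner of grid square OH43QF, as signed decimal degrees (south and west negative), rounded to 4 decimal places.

-16.7917, 109.3333

Field O=14, H=7: +14·20° lon, +7·10° lat → SW at lon 100°, lat -20°.
Square 4, 3: +4·2° lon, +3·1° lat → SW at lon 108°, lat -17°.
Subsquare q=16, f=5: +16·0.0833333° lon, +5·0.0416667° lat → SW at lon 109.333°, lat -16.7917°.
latitude -16.7917, longitude 109.3333.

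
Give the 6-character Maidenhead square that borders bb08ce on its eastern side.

Longitude subsquare c = 2; +1 → 3 = d.
The latitude characters are unchanged.

BB08de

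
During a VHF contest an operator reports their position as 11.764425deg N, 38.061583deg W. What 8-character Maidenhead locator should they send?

HK01xs23

Shift to the Maidenhead origin (180°W, 90°S): lon 141.93842, lat 101.76443.
Field (20°×10°, letters A–R): lon ⌊141.93842/20⌋ = 7 → H; lat ⌊101.76443/10⌋ = 10 → K.
Square (2°×1°, digits 0–9): lon ⌊1.93842/2⌋ = 0; lat ⌊1.76443/1⌋ = 1.
Subsquare (5′×2.5′, letters a–x): lon ⌊1.93842/0.0833333⌋ = 23 → x; lat ⌊0.76443/0.0416667⌋ = 18 → s.
Extended square (30″×15″, digits 0–9): lon ⌊0.02175/0.00833333⌋ = 2; lat ⌊0.01443/0.00416667⌋ = 3.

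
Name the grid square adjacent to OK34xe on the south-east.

Longitude subsquare x = 23; +1 → 24, wraps to 0 = a, carry into square.
Longitude square 3; +1 → 4.
Latitude subsquare e = 4; −1 → 3 = d.

OK44ad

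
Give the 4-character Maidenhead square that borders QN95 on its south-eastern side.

Longitude square 9; +1 → 10, wraps to 0, carry into field.
Longitude field Q = 16; +1 → 17 = R.
Latitude square 5; −1 → 4.

RN04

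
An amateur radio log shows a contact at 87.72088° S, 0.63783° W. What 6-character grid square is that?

IA92qg

Add 180° to longitude and 90° to latitude: 179.3622, 2.2791.
Field: lon ⌊179.3622/20⌋ = 8 → I; lat ⌊2.2791/10⌋ = 0 → A.
Square: lon ⌊19.3622/2⌋ = 9; lat ⌊2.2791/1⌋ = 2.
Subsquare: lon ⌊1.3622/0.0833333⌋ = 16 → q; lat ⌊0.2791/0.0416667⌋ = 6 → g.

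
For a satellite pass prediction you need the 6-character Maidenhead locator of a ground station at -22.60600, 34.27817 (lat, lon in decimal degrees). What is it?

Add 180° to longitude and 90° to latitude: 214.2782, 67.3940.
Field: 214.2782/20 → 10 → K, 67.3940/10 → 6 → G; chars KG.
Square: 14.2782/2 → 7, 7.3940/1 → 7; chars 77.
Subsquare: 0.2782/0.0833333 → 3 → d, 0.3940/0.0416667 → 9 → j; chars dj.

KG77dj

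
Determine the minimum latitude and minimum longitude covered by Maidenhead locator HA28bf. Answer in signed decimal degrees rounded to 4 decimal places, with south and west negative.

-81.7917, -35.9167

Field H=7, A=0: +7·20° lon, +0·10° lat → SW at lon -40°, lat -90°.
Square 2, 8: +2·2° lon, +8·1° lat → SW at lon -36°, lat -82°.
Subsquare b=1, f=5: +1·0.0833333° lon, +5·0.0416667° lat → SW at lon -35.9167°, lat -81.7917°.
latitude -81.7917, longitude -35.9167.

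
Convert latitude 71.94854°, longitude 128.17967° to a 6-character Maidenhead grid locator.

Add 180° to longitude and 90° to latitude: 308.1797, 161.9485.
Field: lon ⌊308.1797/20⌋ = 15 → P; lat ⌊161.9485/10⌋ = 16 → Q.
Square: lon ⌊8.1797/2⌋ = 4; lat ⌊1.9485/1⌋ = 1.
Subsquare: lon ⌊0.1797/0.0833333⌋ = 2 → c; lat ⌊0.9485/0.0416667⌋ = 22 → w.

PQ41cw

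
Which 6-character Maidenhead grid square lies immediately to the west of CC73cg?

Longitude subsquare c = 2; −1 → 1 = b.
The latitude characters are unchanged.

CC73bg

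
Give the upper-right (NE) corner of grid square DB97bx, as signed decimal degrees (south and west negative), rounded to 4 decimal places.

-72.0000, -101.8333

Field D=3, B=1: +3·20° lon, +1·10° lat → SW at lon -120°, lat -80°.
Square 9, 7: +9·2° lon, +7·1° lat → SW at lon -102°, lat -73°.
Subsquare b=1, x=23: +1·0.0833333° lon, +23·0.0416667° lat → SW at lon -101.917°, lat -72.0417°.
Cell spans 0.0833333° lon × 0.0416667° lat. NE corner is SW corner plus one full cell.
latitude -72.0000, longitude -101.8333.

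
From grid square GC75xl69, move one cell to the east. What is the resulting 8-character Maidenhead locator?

GC75xl79

Longitude extended square 6; +1 → 7.
The latitude characters are unchanged.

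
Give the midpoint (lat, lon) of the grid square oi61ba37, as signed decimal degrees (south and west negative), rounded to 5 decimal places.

Field O=14, I=8: +14·20° lon, +8·10° lat → SW at lon 100°, lat -10°.
Square 6, 1: +6·2° lon, +1·1° lat → SW at lon 112°, lat -9°.
Subsquare b=1, a=0: +1·0.0833333° lon, +0·0.0416667° lat → SW at lon 112.083°, lat -9°.
Extended square 3, 7: +3·0.00833333° lon, +7·0.00416667° lat → SW at lon 112.108°, lat -8.97083°.
Cell spans 0.00833333° lon × 0.00416667° lat. Centre is SW corner plus half of each.
latitude -8.96875, longitude 112.11250.

-8.96875, 112.11250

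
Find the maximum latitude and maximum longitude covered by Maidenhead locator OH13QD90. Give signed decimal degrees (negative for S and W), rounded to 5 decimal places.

-16.87083, 103.41667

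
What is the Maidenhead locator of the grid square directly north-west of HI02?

GI93

Longitude square 0; −1 → -1, wraps to 9, carry into field.
Longitude field H = 7; −1 → 6 = G.
Latitude square 2; +1 → 3.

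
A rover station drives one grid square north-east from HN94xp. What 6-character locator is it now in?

Longitude subsquare x = 23; +1 → 24, wraps to 0 = a, carry into square.
Longitude square 9; +1 → 10, wraps to 0, carry into field.
Longitude field H = 7; +1 → 8 = I.
Latitude subsquare p = 15; +1 → 16 = q.

IN04aq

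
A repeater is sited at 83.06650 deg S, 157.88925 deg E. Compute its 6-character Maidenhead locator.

QA86ww

Add 180° to longitude and 90° to latitude: 337.8893, 6.9335.
Field (20°×10°, letters A–R): lon ⌊337.8893/20⌋ = 16 → Q; lat ⌊6.9335/10⌋ = 0 → A.
Square (2°×1°, digits 0–9): lon ⌊17.8893/2⌋ = 8; lat ⌊6.9335/1⌋ = 6.
Subsquare (5′×2.5′, letters a–x): lon ⌊1.8893/0.0833333⌋ = 22 → w; lat ⌊0.9335/0.0416667⌋ = 22 → w.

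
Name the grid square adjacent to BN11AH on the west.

BN01xh

Longitude subsquare a = 0; −1 → -1, wraps to 23 = x, carry into square.
Longitude square 1; −1 → 0.
The latitude characters are unchanged.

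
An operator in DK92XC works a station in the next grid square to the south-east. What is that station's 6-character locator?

EK02ab

Longitude subsquare x = 23; +1 → 24, wraps to 0 = a, carry into square.
Longitude square 9; +1 → 10, wraps to 0, carry into field.
Longitude field D = 3; +1 → 4 = E.
Latitude subsquare c = 2; −1 → 1 = b.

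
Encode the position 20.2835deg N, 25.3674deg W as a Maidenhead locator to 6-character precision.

HL70hg

Add 180° to longitude and 90° to latitude: 154.6326, 110.2835.
Field: 154.6326/20 → 7 → H, 110.2835/10 → 11 → L; chars HL.
Square: 14.6326/2 → 7, 0.2835/1 → 0; chars 70.
Subsquare: 0.6326/0.0833333 → 7 → h, 0.2835/0.0416667 → 6 → g; chars hg.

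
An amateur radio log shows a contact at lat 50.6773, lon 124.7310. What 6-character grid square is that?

Offset from 180°W / 90°S: lon 304.7310°, lat 140.6773°.
Field (20°×10°, letters A–R): lon ⌊304.7310/20⌋ = 15 → P; lat ⌊140.6773/10⌋ = 14 → O.
Square (2°×1°, digits 0–9): lon ⌊4.7310/2⌋ = 2; lat ⌊0.6773/1⌋ = 0.
Subsquare (5′×2.5′, letters a–x): lon ⌊0.7310/0.0833333⌋ = 8 → i; lat ⌊0.6773/0.0416667⌋ = 16 → q.

PO20iq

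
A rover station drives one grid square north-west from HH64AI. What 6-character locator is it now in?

Longitude subsquare a = 0; −1 → -1, wraps to 23 = x, carry into square.
Longitude square 6; −1 → 5.
Latitude subsquare i = 8; +1 → 9 = j.

HH54xj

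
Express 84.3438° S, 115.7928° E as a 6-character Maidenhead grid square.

OA75vp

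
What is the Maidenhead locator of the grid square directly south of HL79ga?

HL78gx

Latitude subsquare a = 0; −1 → -1, wraps to 23 = x, carry into square.
Latitude square 9; −1 → 8.
The longitude characters are unchanged.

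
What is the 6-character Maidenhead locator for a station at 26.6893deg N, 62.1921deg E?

ML16cq

Add 180° to longitude and 90° to latitude: 242.1921, 116.6893.
Field: lon ⌊242.1921/20⌋ = 12 → M; lat ⌊116.6893/10⌋ = 11 → L.
Square: lon ⌊2.1921/2⌋ = 1; lat ⌊6.6893/1⌋ = 6.
Subsquare: lon ⌊0.1921/0.0833333⌋ = 2 → c; lat ⌊0.6893/0.0416667⌋ = 16 → q.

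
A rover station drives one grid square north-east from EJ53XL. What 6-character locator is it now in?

EJ63am

Longitude subsquare x = 23; +1 → 24, wraps to 0 = a, carry into square.
Longitude square 5; +1 → 6.
Latitude subsquare l = 11; +1 → 12 = m.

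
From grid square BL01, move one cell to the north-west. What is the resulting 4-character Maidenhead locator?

AL92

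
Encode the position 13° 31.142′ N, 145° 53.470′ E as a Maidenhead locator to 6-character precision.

Offset from 180°W / 90°S: lon 325.8912°, lat 103.5190°.
Field: lon ⌊325.8912/20⌋ = 16 → Q; lat ⌊103.5190/10⌋ = 10 → K.
Square: lon ⌊5.8912/2⌋ = 2; lat ⌊3.5190/1⌋ = 3.
Subsquare: lon ⌊1.8912/0.0833333⌋ = 22 → w; lat ⌊0.5190/0.0416667⌋ = 12 → m.

QK23wm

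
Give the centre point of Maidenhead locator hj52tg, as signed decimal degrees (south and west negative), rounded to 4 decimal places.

Field H=7, J=9: +7·20° lon, +9·10° lat → SW at lon -40°, lat 0°.
Square 5, 2: +5·2° lon, +2·1° lat → SW at lon -30°, lat 2°.
Subsquare t=19, g=6: +19·0.0833333° lon, +6·0.0416667° lat → SW at lon -28.4167°, lat 2.25°.
Cell spans 0.0833333° lon × 0.0416667° lat. Centre is SW corner plus half of each.
latitude 2.2708, longitude -28.3750.

2.2708, -28.3750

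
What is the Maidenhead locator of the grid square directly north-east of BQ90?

Longitude square 9; +1 → 10, wraps to 0, carry into field.
Longitude field B = 1; +1 → 2 = C.
Latitude square 0; +1 → 1.

CQ01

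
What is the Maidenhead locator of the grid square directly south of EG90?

Latitude square 0; −1 → -1, wraps to 9, carry into field.
Latitude field G = 6; −1 → 5 = F.
The longitude characters are unchanged.

EF99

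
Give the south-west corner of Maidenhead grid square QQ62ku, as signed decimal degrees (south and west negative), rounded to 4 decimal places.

Field Q=16, Q=16: +16·20° lon, +16·10° lat → SW at lon 140°, lat 70°.
Square 6, 2: +6·2° lon, +2·1° lat → SW at lon 152°, lat 72°.
Subsquare k=10, u=20: +10·0.0833333° lon, +20·0.0416667° lat → SW at lon 152.833°, lat 72.8333°.
latitude 72.8333, longitude 152.8333.

72.8333, 152.8333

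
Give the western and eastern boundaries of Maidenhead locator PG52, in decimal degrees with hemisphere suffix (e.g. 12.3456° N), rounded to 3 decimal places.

Field P=15, G=6: +15·20° lon, +6·10° lat → SW at lon 120°, lat -30°.
Square 5, 2: +5·2° lon, +2·1° lat → SW at lon 130°, lat -28°.
Cell spans 2° lon × 1° lat.
west 130.000° E, east 132.000° E.

130.000° E, 132.000° E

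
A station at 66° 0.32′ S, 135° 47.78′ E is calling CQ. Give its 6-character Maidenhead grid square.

PC73vx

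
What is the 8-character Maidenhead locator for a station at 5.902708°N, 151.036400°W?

BJ45lv56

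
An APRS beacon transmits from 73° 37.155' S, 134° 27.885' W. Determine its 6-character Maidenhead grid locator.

Add 180° to longitude and 90° to latitude: 45.5352, 16.3808.
Field (20°×10°, letters A–R): lon ⌊45.5352/20⌋ = 2 → C; lat ⌊16.3808/10⌋ = 1 → B.
Square (2°×1°, digits 0–9): lon ⌊5.5352/2⌋ = 2; lat ⌊6.3808/1⌋ = 6.
Subsquare (5′×2.5′, letters a–x): lon ⌊1.5352/0.0833333⌋ = 18 → s; lat ⌊0.3808/0.0416667⌋ = 9 → j.

CB26sj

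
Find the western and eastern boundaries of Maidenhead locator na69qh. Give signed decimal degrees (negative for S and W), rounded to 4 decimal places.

Field N=13, A=0: +13·20° lon, +0·10° lat → SW at lon 80°, lat -90°.
Square 6, 9: +6·2° lon, +9·1° lat → SW at lon 92°, lat -81°.
Subsquare q=16, h=7: +16·0.0833333° lon, +7·0.0416667° lat → SW at lon 93.3333°, lat -80.7083°.
Cell spans 0.0833333° lon × 0.0416667° lat.
west 93.3333, east 93.4167.

93.3333, 93.4167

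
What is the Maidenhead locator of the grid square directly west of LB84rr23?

LB84rr13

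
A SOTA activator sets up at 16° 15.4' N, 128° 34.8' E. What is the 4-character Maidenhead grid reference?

Add 180° to longitude and 90° to latitude: 308.58, 106.26.
Field (20°×10°, letters A–R): lon ⌊308.58/20⌋ = 15 → P; lat ⌊106.26/10⌋ = 10 → K.
Square (2°×1°, digits 0–9): lon ⌊8.58/2⌋ = 4; lat ⌊6.26/1⌋ = 6.

PK46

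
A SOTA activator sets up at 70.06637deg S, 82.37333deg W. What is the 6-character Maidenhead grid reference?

EB89tw

Offset from 180°W / 90°S: lon 97.6267°, lat 19.9336°.
Field: lon ⌊97.6267/20⌋ = 4 → E; lat ⌊19.9336/10⌋ = 1 → B.
Square: lon ⌊17.6267/2⌋ = 8; lat ⌊9.9336/1⌋ = 9.
Subsquare: lon ⌊1.6267/0.0833333⌋ = 19 → t; lat ⌊0.9336/0.0416667⌋ = 22 → w.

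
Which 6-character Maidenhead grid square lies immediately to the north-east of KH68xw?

KH78ax

Longitude subsquare x = 23; +1 → 24, wraps to 0 = a, carry into square.
Longitude square 6; +1 → 7.
Latitude subsquare w = 22; +1 → 23 = x.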